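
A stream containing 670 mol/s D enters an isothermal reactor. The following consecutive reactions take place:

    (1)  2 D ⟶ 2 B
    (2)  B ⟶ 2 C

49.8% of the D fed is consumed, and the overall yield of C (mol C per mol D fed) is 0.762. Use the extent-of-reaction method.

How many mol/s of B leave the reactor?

78.4 mol/s

Conversion of D: D consumed = 2ξ₁ = 0.498 × 670 → ξ₁ = 166.8 mol/s.
Yield of C: 2ξ₂ / 670 = 0.762 → ξ₂ = 255.3 mol/s.
Outlet amounts (n = n₀ + Σ ν·ξ):
  D: 670 − 2(166.8) = 336.3
  B: 0 + 2(166.8) − 1(255.3) = 78.39
  C: 0 + 2(255.3) = 510.5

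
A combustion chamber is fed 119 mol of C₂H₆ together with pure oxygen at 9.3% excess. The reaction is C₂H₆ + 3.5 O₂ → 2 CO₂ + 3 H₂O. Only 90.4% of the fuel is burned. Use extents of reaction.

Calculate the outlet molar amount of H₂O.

323 mol

Stoichiometric O₂ = 3.5 × 119 = 416.5 mol; O₂ fed = 416.5 × 1.093 = 455.2 mol.
Fuel reacted = 0.904 × 119 → ξ = 107.6 mol.
Outlet (n = n₀ + ν ξ):
  C₂H₆: 119 − 1(107.6) = 11.42
  O₂: 455.2 − 3.5(107.6) = 78.72
  CO₂: 0 + 2(107.6) = 215.2
  H₂O: 0 + 3(107.6) = 322.7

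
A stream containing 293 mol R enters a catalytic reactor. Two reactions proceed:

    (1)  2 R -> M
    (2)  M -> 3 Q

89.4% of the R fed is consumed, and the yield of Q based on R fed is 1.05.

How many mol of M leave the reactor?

Conversion of R: R consumed = 2ξ₁ = 0.894 × 293 → ξ₁ = 131 mol.
Yield of Q: 3ξ₂ / 293 = 1.05 → ξ₂ = 102.6 mol.
Outlet amounts (n = n₀ + Σ ν·ξ):
  R: 293 − 2(131) = 31.06
  M: 0 + 1(131) − 1(102.6) = 28.42
  Q: 0 + 3(102.6) = 307.7

28.4 mol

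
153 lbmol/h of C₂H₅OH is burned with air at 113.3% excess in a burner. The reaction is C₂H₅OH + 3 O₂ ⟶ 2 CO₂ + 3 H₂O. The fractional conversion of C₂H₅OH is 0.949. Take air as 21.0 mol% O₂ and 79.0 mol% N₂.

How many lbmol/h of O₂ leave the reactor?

Stoichiometric O₂ = 3 × 153 = 459 lbmol/h; O₂ fed = 459 × 2.133 = 979 lbmol/h.
N₂ fed = 979 × 79/21 = 3683 lbmol/h.
Fuel reacted = 0.949 × 153 → ξ = 145.2 lbmol/h.
Outlet (n = n₀ + ν ξ):
  C₂H₅OH: 153 − 1(145.2) = 7.803
  O₂: 979 − 3(145.2) = 543.5
  N₂: 3683 (inert)
  CO₂: 0 + 2(145.2) = 290.4
  H₂O: 0 + 3(145.2) = 435.6

543 lbmol/h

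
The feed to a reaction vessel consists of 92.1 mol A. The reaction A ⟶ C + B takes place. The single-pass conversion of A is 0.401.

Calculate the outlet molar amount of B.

A reacted = 0.401 × 92.1 = 36.93 mol; ν_A = −1, so ξ = 36.93/1 = 36.93 mol.
Outlet amounts (n = n₀ + ν ξ):
  A: 92.1 − 1(36.93) = 55.17
  C: 0 + 1(36.93) = 36.93
  B: 0 + 1(36.93) = 36.93

36.9 mol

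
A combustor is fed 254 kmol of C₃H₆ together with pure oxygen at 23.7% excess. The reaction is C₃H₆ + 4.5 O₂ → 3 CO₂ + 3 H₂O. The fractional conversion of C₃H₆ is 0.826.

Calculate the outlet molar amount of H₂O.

Stoichiometric O₂ = 4.5 × 254 = 1143 kmol; O₂ fed = 1143 × 1.237 = 1414 kmol.
Fuel reacted = 0.826 × 254 → ξ = 209.8 kmol.
Outlet (n = n₀ + ν ξ):
  C₃H₆: 254 − 1(209.8) = 44.2
  O₂: 1414 − 4.5(209.8) = 469.8
  CO₂: 0 + 3(209.8) = 629.4
  H₂O: 0 + 3(209.8) = 629.4

629 kmol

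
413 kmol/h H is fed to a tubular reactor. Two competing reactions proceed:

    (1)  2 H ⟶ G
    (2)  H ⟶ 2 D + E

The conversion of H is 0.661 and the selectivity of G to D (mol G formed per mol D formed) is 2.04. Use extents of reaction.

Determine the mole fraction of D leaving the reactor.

Conversion of H: H consumed = 0.661 × 413 = 273 kmol/h = 2ξ₁ + 1ξ₂.
Selectivity: 1ξ₁ / (2ξ₂) = 2.04 → ξ₁ = 4.08 ξ₂.
Substitute: (2·4.08 + 1) ξ₂ = 273 → ξ₂ = 29.8 kmol/h, ξ₁ = 121.6 kmol/h.
Outlet amounts (n = n₀ + Σ ν·ξ):
  H: 413 − 2(121.6) − 1(29.8) = 140
  G: 0 + 1(121.6) = 121.6
  D: 0 + 2(29.8) = 59.61
  E: 0 + 1(29.8) = 29.8
Total out = 351 kmol/h; y_D = 59.61 / 351 = 0.1698.

0.17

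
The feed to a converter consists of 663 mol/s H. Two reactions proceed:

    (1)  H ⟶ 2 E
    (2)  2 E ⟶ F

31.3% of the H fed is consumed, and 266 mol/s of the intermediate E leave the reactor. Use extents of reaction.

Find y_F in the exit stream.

0.0936

Conversion of H: H consumed = 1ξ₁ = 0.313 × 663 → ξ₁ = 207.5 mol/s.
E balance: n_E = 0 + 2ξ₁ − 2ξ₂ = 266 → ξ₂ = (2·207.5 − 266)/2 = 74.52 mol/s.
Outlet amounts (n = n₀ + Σ ν·ξ):
  H: 663 − 1(207.5) = 455.5
  E: 0 + 2(207.5) − 2(74.52) = 266
  F: 0 + 1(74.52) = 74.52
Total out = 796 mol/s; y_F = 74.52 / 796 = 0.09362.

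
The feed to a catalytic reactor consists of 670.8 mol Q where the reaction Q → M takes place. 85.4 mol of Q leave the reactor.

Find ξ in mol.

ξ = 585 mol

For Q: n = n₀ − 1ξ → 85.4 = 670.8 − 1ξ, giving ξ = 585.4 mol.
Outlet amounts (n = n₀ + ν ξ):
  Q: 670.8 − 1(585.4) = 85.4
  M: 0 + 1(585.4) = 585.4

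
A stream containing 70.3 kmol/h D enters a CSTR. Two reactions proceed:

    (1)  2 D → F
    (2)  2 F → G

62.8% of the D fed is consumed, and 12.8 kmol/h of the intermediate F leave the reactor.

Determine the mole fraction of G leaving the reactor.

0.106

Conversion of D: D consumed = 2ξ₁ = 0.628 × 70.3 → ξ₁ = 22.07 kmol/h.
F balance: n_F = 0 + 1ξ₁ − 2ξ₂ = 12.8 → ξ₂ = (1·22.07 − 12.8)/2 = 4.637 kmol/h.
Outlet amounts (n = n₀ + Σ ν·ξ):
  D: 70.3 − 2(22.07) = 26.15
  F: 0 + 1(22.07) − 2(4.637) = 12.8
  G: 0 + 1(4.637) = 4.637
Total out = 43.59 kmol/h; y_G = 4.637 / 43.59 = 0.1064.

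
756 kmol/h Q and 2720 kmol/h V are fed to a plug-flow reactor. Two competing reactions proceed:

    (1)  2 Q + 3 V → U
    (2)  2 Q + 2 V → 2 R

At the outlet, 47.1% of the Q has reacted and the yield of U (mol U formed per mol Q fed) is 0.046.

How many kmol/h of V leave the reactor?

2330 kmol/h

Yield of U: 1ξ₁ / 756 = 0.046 → ξ₁ = 34.78 kmol/h.
Conversion of Q: 2ξ₁ + 2ξ₂ = 0.471 × 756 = 356.1 → ξ₂ = 143.3 kmol/h.
Outlet amounts (n = n₀ + Σ ν·ξ):
  Q: 756 − 2(34.78) − 2(143.3) = 399.9
  V: 2720 − 3(34.78) − 2(143.3) = 2329
  U: 0 + 1(34.78) = 34.78
  R: 0 + 2(143.3) = 286.5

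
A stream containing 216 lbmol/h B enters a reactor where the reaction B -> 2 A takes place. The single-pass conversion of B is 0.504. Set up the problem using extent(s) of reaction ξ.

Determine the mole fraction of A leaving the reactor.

B reacted = 0.504 × 216 = 108.9 lbmol/h; ν_B = −1, so ξ = 108.9/1 = 108.9 lbmol/h.
Outlet amounts (n = n₀ + ν ξ):
  B: 216 − 1(108.9) = 107.1
  A: 0 + 2(108.9) = 217.7
Total out = 324.9 lbmol/h; y_A = 217.7 / 324.9 = 0.6702.

0.67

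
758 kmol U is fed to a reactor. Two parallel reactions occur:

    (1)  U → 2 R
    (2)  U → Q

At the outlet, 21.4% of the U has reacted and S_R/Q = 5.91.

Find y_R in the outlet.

0.276

Conversion of U: U consumed = 0.214 × 758 = 162.2 kmol = 1ξ₁ + 1ξ₂.
Selectivity: 2ξ₁ / (1ξ₂) = 5.91 → ξ₁ = 2.955 ξ₂.
Substitute: (1·2.955 + 1) ξ₂ = 162.2 → ξ₂ = 41.01 kmol, ξ₁ = 121.2 kmol.
Outlet amounts (n = n₀ + Σ ν·ξ):
  U: 758 − 1(121.2) − 1(41.01) = 595.8
  R: 0 + 2(121.2) = 242.4
  Q: 0 + 1(41.01) = 41.01
Total out = 879.2 kmol; y_R = 242.4 / 879.2 = 0.2757.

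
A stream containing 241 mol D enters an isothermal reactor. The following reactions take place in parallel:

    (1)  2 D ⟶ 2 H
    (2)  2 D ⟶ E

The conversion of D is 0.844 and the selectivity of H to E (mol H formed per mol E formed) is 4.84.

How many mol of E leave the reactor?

29.7 mol

Conversion of D: D consumed = 0.844 × 241 = 203.4 mol = 2ξ₁ + 2ξ₂.
Selectivity: 2ξ₁ / (1ξ₂) = 4.84 → ξ₁ = 2.42 ξ₂.
Substitute: (2·2.42 + 2) ξ₂ = 203.4 → ξ₂ = 29.74 mol, ξ₁ = 71.96 mol.
Outlet amounts (n = n₀ + Σ ν·ξ):
  D: 241 − 2(71.96) − 2(29.74) = 37.6
  H: 0 + 2(71.96) = 143.9
  E: 0 + 1(29.74) = 29.74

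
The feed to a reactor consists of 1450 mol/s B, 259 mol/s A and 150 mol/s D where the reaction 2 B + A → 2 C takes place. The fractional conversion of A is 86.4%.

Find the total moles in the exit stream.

A reacted = 0.864 × 259 = 223.8 mol/s; ν_A = −1, so ξ = 223.8/1 = 223.8 mol/s.
Outlet amounts (n = n₀ + ν ξ):
  B: 1450 − 2(223.8) = 1002
  A: 259 − 1(223.8) = 35.22
  C: 0 + 2(223.8) = 447.6
  D: 150 (inert)
Total out = 1002 + 35.22 + 447.6 + 150 = 1635 mol/s.

1640 mol/s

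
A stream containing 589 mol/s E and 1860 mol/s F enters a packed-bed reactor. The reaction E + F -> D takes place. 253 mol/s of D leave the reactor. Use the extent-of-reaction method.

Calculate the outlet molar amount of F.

1610 mol/s

For D: n = n₀ + 1ξ → 253 = 0 + 1ξ, giving ξ = 253 mol/s.
Outlet amounts (n = n₀ + ν ξ):
  E: 589 − 1(253) = 336
  F: 1860 − 1(253) = 1607
  D: 0 + 1(253) = 253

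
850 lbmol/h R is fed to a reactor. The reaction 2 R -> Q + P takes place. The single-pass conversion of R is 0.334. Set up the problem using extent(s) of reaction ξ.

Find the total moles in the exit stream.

R reacted = 0.334 × 850 = 283.9 lbmol/h; ν_R = −2, so ξ = 283.9/2 = 142 lbmol/h.
Outlet amounts (n = n₀ + ν ξ):
  R: 850 − 2(142) = 566.1
  Q: 0 + 1(142) = 142
  P: 0 + 1(142) = 142
Total out = 566.1 + 142 + 142 = 850 lbmol/h.

850 lbmol/h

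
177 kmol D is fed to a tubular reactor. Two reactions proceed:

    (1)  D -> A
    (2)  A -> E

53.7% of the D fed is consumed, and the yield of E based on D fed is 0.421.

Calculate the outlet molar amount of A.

Conversion of D: D consumed = 1ξ₁ = 0.537 × 177 → ξ₁ = 95.05 kmol.
Yield of E: 1ξ₂ / 177 = 0.421 → ξ₂ = 74.52 kmol.
Outlet amounts (n = n₀ + Σ ν·ξ):
  D: 177 − 1(95.05) = 81.95
  A: 0 + 1(95.05) − 1(74.52) = 20.53
  E: 0 + 1(74.52) = 74.52

20.5 kmol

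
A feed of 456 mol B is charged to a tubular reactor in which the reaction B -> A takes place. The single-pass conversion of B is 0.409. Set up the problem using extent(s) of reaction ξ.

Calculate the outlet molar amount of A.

B reacted = 0.409 × 456 = 186.5 mol; ν_B = −1, so ξ = 186.5/1 = 186.5 mol.
Outlet amounts (n = n₀ + ν ξ):
  B: 456 − 1(186.5) = 269.5
  A: 0 + 1(186.5) = 186.5

187 mol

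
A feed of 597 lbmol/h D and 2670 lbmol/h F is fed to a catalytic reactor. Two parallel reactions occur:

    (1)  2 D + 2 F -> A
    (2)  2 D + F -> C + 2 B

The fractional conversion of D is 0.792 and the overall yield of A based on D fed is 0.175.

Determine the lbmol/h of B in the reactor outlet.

Yield of A: 1ξ₁ / 597 = 0.175 → ξ₁ = 104.5 lbmol/h.
Conversion of D: 2ξ₁ + 2ξ₂ = 0.792 × 597 = 472.8 → ξ₂ = 131.9 lbmol/h.
Outlet amounts (n = n₀ + Σ ν·ξ):
  D: 597 − 2(104.5) − 2(131.9) = 124.2
  F: 2670 − 2(104.5) − 1(131.9) = 2329
  A: 0 + 1(104.5) = 104.5
  C: 0 + 1(131.9) = 131.9
  B: 0 + 2(131.9) = 263.9

264 lbmol/h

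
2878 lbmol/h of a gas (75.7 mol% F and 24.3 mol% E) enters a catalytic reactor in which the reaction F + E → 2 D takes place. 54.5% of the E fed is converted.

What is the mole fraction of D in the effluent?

0.265

E reacted = 0.545 × 699.4 = 381.1 lbmol/h; ν_E = −1, so ξ = 381.1/1 = 381.1 lbmol/h.
Outlet amounts (n = n₀ + ν ξ):
  F: 2179 − 1(381.1) = 1797
  E: 699.4 − 1(381.1) = 318.2
  D: 0 + 2(381.1) = 762.3
Total out = 2878 lbmol/h; y_D = 762.3 / 2878 = 0.2649.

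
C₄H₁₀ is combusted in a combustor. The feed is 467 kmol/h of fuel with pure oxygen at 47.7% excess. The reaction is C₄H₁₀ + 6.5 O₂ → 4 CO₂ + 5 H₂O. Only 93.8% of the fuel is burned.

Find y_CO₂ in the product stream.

Stoichiometric O₂ = 6.5 × 467 = 3036 kmol/h; O₂ fed = 3036 × 1.477 = 4483 kmol/h.
Fuel reacted = 0.938 × 467 → ξ = 438 kmol/h.
Outlet (n = n₀ + ν ξ):
  C₄H₁₀: 467 − 1(438) = 28.95
  O₂: 4483 − 6.5(438) = 1636
  CO₂: 0 + 4(438) = 1752
  H₂O: 0 + 5(438) = 2190
Total out = 5608 kmol/h; y_CO₂ = 1752 / 5608 = 0.3125.

0.312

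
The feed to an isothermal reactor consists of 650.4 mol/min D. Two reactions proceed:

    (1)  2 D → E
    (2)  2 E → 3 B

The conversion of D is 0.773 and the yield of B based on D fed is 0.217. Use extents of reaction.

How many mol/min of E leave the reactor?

Conversion of D: D consumed = 2ξ₁ = 0.773 × 650.4 → ξ₁ = 251.4 mol/min.
Yield of B: 3ξ₂ / 650.4 = 0.217 → ξ₂ = 47.05 mol/min.
Outlet amounts (n = n₀ + Σ ν·ξ):
  D: 650.4 − 2(251.4) = 147.6
  E: 0 + 1(251.4) − 2(47.05) = 157.3
  B: 0 + 3(47.05) = 141.1

157 mol/min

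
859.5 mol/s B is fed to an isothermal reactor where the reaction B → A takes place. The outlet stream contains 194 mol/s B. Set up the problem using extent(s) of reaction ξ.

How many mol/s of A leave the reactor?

For B: n = n₀ − 1ξ → 194 = 859.5 − 1ξ, giving ξ = 665.5 mol/s.
Outlet amounts (n = n₀ + ν ξ):
  B: 859.5 − 1(665.5) = 194
  A: 0 + 1(665.5) = 665.5

666 mol/s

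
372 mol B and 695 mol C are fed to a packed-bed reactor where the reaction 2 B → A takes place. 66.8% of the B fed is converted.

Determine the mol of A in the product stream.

B reacted = 0.668 × 372 = 248.5 mol; ν_B = −2, so ξ = 248.5/2 = 124.2 mol.
Outlet amounts (n = n₀ + ν ξ):
  B: 372 − 2(124.2) = 123.5
  A: 0 + 1(124.2) = 124.2
  C: 695 (inert)

124 mol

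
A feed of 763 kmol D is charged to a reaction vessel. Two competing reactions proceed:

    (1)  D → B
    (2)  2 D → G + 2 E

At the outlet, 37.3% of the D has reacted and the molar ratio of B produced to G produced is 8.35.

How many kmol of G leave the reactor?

27.5 kmol

Conversion of D: D consumed = 0.373 × 763 = 284.6 kmol = 1ξ₁ + 2ξ₂.
Selectivity: 1ξ₁ / (1ξ₂) = 8.35 → ξ₁ = 8.35 ξ₂.
Substitute: (1·8.35 + 2) ξ₂ = 284.6 → ξ₂ = 27.5 kmol, ξ₁ = 229.6 kmol.
Outlet amounts (n = n₀ + Σ ν·ξ):
  D: 763 − 1(229.6) − 2(27.5) = 478.4
  B: 0 + 1(229.6) = 229.6
  G: 0 + 1(27.5) = 27.5
  E: 0 + 2(27.5) = 54.99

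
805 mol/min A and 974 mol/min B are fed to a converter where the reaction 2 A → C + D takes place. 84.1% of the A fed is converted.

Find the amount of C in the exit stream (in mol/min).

339 mol/min

A reacted = 0.841 × 805 = 677 mol/min; ν_A = −2, so ξ = 677/2 = 338.5 mol/min.
Outlet amounts (n = n₀ + ν ξ):
  A: 805 − 2(338.5) = 128
  C: 0 + 1(338.5) = 338.5
  D: 0 + 1(338.5) = 338.5
  B: 974 (inert)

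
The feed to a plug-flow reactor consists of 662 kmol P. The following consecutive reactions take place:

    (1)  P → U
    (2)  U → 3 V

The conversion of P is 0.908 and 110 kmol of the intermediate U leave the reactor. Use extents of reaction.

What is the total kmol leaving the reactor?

1640 kmol

Conversion of P: P consumed = 1ξ₁ = 0.908 × 662 → ξ₁ = 601.1 kmol.
U balance: n_U = 0 + 1ξ₁ − 1ξ₂ = 110 → ξ₂ = (1·601.1 − 110)/1 = 491.1 kmol.
Outlet amounts (n = n₀ + Σ ν·ξ):
  P: 662 − 1(601.1) = 60.9
  U: 0 + 1(601.1) − 1(491.1) = 110
  V: 0 + 3(491.1) = 1473
Total out = 60.9 + 110 + 1473 = 1644 kmol.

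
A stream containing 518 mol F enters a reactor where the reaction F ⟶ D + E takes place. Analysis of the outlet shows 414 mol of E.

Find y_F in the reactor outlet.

0.112

For E: n = n₀ + 1ξ → 414 = 0 + 1ξ, giving ξ = 414 mol.
Outlet amounts (n = n₀ + ν ξ):
  F: 518 − 1(414) = 104
  D: 0 + 1(414) = 414
  E: 0 + 1(414) = 414
Total out = 932 mol; y_F = 104 / 932 = 0.1116.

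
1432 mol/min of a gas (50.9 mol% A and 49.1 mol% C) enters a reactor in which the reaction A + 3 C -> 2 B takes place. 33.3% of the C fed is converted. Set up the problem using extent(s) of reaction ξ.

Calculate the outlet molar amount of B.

C reacted = 0.333 × 703.1 = 234.1 mol/min; ν_C = −3, so ξ = 234.1/3 = 78.05 mol/min.
Outlet amounts (n = n₀ + ν ξ):
  A: 728.9 − 1(78.05) = 650.8
  C: 703.1 − 3(78.05) = 469
  B: 0 + 2(78.05) = 156.1

156 mol/min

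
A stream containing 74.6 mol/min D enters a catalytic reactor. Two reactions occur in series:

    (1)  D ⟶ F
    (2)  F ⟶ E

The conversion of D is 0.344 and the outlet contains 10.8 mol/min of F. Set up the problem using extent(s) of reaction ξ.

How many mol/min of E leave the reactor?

Conversion of D: D consumed = 1ξ₁ = 0.344 × 74.6 → ξ₁ = 25.66 mol/min.
F balance: n_F = 0 + 1ξ₁ − 1ξ₂ = 10.8 → ξ₂ = (1·25.66 − 10.8)/1 = 14.86 mol/min.
Outlet amounts (n = n₀ + Σ ν·ξ):
  D: 74.6 − 1(25.66) = 48.94
  F: 0 + 1(25.66) − 1(14.86) = 10.8
  E: 0 + 1(14.86) = 14.86

14.9 mol/min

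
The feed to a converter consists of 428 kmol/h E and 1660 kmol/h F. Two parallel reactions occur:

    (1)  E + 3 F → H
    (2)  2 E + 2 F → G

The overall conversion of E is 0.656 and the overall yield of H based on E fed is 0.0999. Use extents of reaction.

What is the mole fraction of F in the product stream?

0.807

Yield of H: 1ξ₁ / 428 = 0.0999 → ξ₁ = 42.76 kmol/h.
Conversion of E: 1ξ₁ + 2ξ₂ = 0.656 × 428 = 280.8 → ξ₂ = 119 kmol/h.
Outlet amounts (n = n₀ + Σ ν·ξ):
  E: 428 − 1(42.76) − 2(119) = 147.2
  F: 1660 − 3(42.76) − 2(119) = 1294
  H: 0 + 1(42.76) = 42.76
  G: 0 + 1(119) = 119
Total out = 1603 kmol/h; y_F = 1294 / 1603 = 0.8072.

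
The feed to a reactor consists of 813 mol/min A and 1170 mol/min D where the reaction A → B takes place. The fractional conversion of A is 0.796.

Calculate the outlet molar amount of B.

647 mol/min

A reacted = 0.796 × 813 = 647.1 mol/min; ν_A = −1, so ξ = 647.1/1 = 647.1 mol/min.
Outlet amounts (n = n₀ + ν ξ):
  A: 813 − 1(647.1) = 165.9
  B: 0 + 1(647.1) = 647.1
  D: 1170 (inert)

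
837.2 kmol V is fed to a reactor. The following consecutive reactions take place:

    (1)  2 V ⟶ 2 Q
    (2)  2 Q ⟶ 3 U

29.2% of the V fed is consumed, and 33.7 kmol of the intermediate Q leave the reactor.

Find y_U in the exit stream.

0.335

Conversion of V: V consumed = 2ξ₁ = 0.292 × 837.2 → ξ₁ = 122.2 kmol.
Q balance: n_Q = 0 + 2ξ₁ − 2ξ₂ = 33.7 → ξ₂ = (2·122.2 − 33.7)/2 = 105.4 kmol.
Outlet amounts (n = n₀ + Σ ν·ξ):
  V: 837.2 − 2(122.2) = 592.7
  Q: 0 + 2(122.2) − 2(105.4) = 33.7
  U: 0 + 3(105.4) = 316.1
Total out = 942.6 kmol; y_U = 316.1 / 942.6 = 0.3354.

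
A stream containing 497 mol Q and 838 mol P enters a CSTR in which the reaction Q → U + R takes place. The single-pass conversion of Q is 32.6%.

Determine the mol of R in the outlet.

Q reacted = 0.326 × 497 = 162 mol; ν_Q = −1, so ξ = 162/1 = 162 mol.
Outlet amounts (n = n₀ + ν ξ):
  Q: 497 − 1(162) = 335
  U: 0 + 1(162) = 162
  R: 0 + 1(162) = 162
  P: 838 (inert)

162 mol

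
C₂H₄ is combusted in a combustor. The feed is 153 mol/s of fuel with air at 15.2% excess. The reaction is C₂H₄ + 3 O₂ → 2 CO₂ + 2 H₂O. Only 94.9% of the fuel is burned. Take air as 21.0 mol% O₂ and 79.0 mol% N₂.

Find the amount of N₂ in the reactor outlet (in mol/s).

Stoichiometric O₂ = 3 × 153 = 459 mol/s; O₂ fed = 459 × 1.152 = 528.8 mol/s.
N₂ fed = 528.8 × 79/21 = 1989 mol/s.
Fuel reacted = 0.949 × 153 → ξ = 145.2 mol/s.
Outlet (n = n₀ + ν ξ):
  C₂H₄: 153 − 1(145.2) = 7.803
  O₂: 528.8 − 3(145.2) = 93.18
  N₂: 1989 (inert)
  CO₂: 0 + 2(145.2) = 290.4
  H₂O: 0 + 2(145.2) = 290.4

1990 mol/s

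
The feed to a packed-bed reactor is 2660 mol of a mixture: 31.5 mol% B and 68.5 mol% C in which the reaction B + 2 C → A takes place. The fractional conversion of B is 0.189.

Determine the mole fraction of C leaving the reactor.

0.642

B reacted = 0.189 × 837.9 = 158.4 mol; ν_B = −1, so ξ = 158.4/1 = 158.4 mol.
Outlet amounts (n = n₀ + ν ξ):
  B: 837.9 − 1(158.4) = 679.5
  C: 1822 − 2(158.4) = 1505
  A: 0 + 1(158.4) = 158.4
Total out = 2343 mol; y_C = 1505 / 2343 = 0.6424.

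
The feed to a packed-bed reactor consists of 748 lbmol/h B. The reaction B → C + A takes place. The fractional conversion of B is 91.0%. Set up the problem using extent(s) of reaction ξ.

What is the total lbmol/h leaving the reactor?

1430 lbmol/h

B reacted = 0.91 × 748 = 680.7 lbmol/h; ν_B = −1, so ξ = 680.7/1 = 680.7 lbmol/h.
Outlet amounts (n = n₀ + ν ξ):
  B: 748 − 1(680.7) = 67.32
  C: 0 + 1(680.7) = 680.7
  A: 0 + 1(680.7) = 680.7
Total out = 67.32 + 680.7 + 680.7 = 1429 lbmol/h.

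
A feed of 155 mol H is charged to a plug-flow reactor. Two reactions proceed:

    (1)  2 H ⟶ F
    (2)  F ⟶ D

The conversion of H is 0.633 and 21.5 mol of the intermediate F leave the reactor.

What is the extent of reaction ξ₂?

Conversion of H: H consumed = 2ξ₁ = 0.633 × 155 → ξ₁ = 49.06 mol.
F balance: n_F = 0 + 1ξ₁ − 1ξ₂ = 21.5 → ξ₂ = (1·49.06 − 21.5)/1 = 27.56 mol.
Outlet amounts (n = n₀ + Σ ν·ξ):
  H: 155 − 2(49.06) = 56.89
  F: 0 + 1(49.06) − 1(27.56) = 21.5
  D: 0 + 1(27.56) = 27.56

ξ₂ = 27.6 mol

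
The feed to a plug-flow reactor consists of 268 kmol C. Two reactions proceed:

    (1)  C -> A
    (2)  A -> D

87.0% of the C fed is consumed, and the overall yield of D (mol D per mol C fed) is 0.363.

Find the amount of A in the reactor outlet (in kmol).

136 kmol

Conversion of C: C consumed = 1ξ₁ = 0.87 × 268 → ξ₁ = 233.2 kmol.
Yield of D: 1ξ₂ / 268 = 0.363 → ξ₂ = 97.28 kmol.
Outlet amounts (n = n₀ + Σ ν·ξ):
  C: 268 − 1(233.2) = 34.84
  A: 0 + 1(233.2) − 1(97.28) = 135.9
  D: 0 + 1(97.28) = 97.28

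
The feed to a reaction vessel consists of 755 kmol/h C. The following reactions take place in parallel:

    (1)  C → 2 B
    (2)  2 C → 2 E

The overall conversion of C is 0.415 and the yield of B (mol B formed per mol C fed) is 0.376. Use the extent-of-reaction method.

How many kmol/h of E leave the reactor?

Yield of B: 2ξ₁ / 755 = 0.376 → ξ₁ = 141.9 kmol/h.
Conversion of C: 1ξ₁ + 2ξ₂ = 0.415 × 755 = 313.3 → ξ₂ = 85.69 kmol/h.
Outlet amounts (n = n₀ + Σ ν·ξ):
  C: 755 − 1(141.9) − 2(85.69) = 441.7
  B: 0 + 2(141.9) = 283.9
  E: 0 + 2(85.69) = 171.4

171 kmol/h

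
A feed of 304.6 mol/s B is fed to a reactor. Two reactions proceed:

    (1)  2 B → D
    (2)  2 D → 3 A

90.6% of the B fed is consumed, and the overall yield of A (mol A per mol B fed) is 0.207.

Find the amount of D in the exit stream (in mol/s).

Conversion of B: B consumed = 2ξ₁ = 0.906 × 304.6 → ξ₁ = 138 mol/s.
Yield of A: 3ξ₂ / 304.6 = 0.207 → ξ₂ = 21.02 mol/s.
Outlet amounts (n = n₀ + Σ ν·ξ):
  B: 304.6 − 2(138) = 28.63
  D: 0 + 1(138) − 2(21.02) = 95.95
  A: 0 + 3(21.02) = 63.05

95.9 mol/s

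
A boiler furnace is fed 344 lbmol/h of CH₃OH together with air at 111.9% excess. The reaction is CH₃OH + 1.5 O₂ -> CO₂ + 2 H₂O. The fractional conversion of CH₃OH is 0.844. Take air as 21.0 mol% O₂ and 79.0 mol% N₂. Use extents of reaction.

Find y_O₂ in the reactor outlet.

Stoichiometric O₂ = 1.5 × 344 = 516 lbmol/h; O₂ fed = 516 × 2.119 = 1093 lbmol/h.
N₂ fed = 1093 × 79/21 = 4113 lbmol/h.
Fuel reacted = 0.844 × 344 → ξ = 290.3 lbmol/h.
Outlet (n = n₀ + ν ξ):
  CH₃OH: 344 − 1(290.3) = 53.66
  O₂: 1093 − 1.5(290.3) = 657.9
  N₂: 4113 (inert)
  CO₂: 0 + 1(290.3) = 290.3
  H₂O: 0 + 2(290.3) = 580.7
Total out = 5696 lbmol/h; y_O₂ = 657.9 / 5696 = 0.1155.

0.116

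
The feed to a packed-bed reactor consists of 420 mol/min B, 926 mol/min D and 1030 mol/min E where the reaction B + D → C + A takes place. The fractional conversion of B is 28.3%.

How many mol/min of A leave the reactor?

B reacted = 0.283 × 420 = 118.9 mol/min; ν_B = −1, so ξ = 118.9/1 = 118.9 mol/min.
Outlet amounts (n = n₀ + ν ξ):
  B: 420 − 1(118.9) = 301.1
  D: 926 − 1(118.9) = 807.1
  C: 0 + 1(118.9) = 118.9
  A: 0 + 1(118.9) = 118.9
  E: 1030 (inert)

119 mol/min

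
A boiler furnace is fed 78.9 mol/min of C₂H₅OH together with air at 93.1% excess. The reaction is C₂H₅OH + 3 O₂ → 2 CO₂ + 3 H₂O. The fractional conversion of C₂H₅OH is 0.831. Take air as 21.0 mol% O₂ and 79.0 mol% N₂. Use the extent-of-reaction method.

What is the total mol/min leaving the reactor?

Stoichiometric O₂ = 3 × 78.9 = 236.7 mol/min; O₂ fed = 236.7 × 1.931 = 457.1 mol/min.
N₂ fed = 457.1 × 79/21 = 1719 mol/min.
Fuel reacted = 0.831 × 78.9 → ξ = 65.57 mol/min.
Outlet (n = n₀ + ν ξ):
  C₂H₅OH: 78.9 − 1(65.57) = 13.33
  O₂: 457.1 − 3(65.57) = 260.4
  N₂: 1719 (inert)
  CO₂: 0 + 2(65.57) = 131.1
  H₂O: 0 + 3(65.57) = 196.7
Total out = 13.33 + 260.4 + 1719 + 131.1 + 196.7 = 2321 mol/min.

2320 mol/min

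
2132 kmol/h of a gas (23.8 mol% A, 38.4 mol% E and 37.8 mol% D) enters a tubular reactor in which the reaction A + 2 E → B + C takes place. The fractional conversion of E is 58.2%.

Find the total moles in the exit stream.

1890 kmol/h

E reacted = 0.582 × 818.7 = 476.5 kmol/h; ν_E = −2, so ξ = 476.5/2 = 238.2 kmol/h.
Outlet amounts (n = n₀ + ν ξ):
  A: 507.4 − 1(238.2) = 269.2
  E: 818.7 − 2(238.2) = 342.2
  B: 0 + 1(238.2) = 238.2
  C: 0 + 1(238.2) = 238.2
  D: 805.9 (inert)
Total out = 269.2 + 342.2 + 238.2 + 238.2 + 805.9 = 1894 kmol/h.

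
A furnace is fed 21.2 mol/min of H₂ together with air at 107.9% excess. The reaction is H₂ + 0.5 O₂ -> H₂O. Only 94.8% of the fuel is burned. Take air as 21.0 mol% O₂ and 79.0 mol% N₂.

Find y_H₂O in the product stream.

Stoichiometric O₂ = 0.5 × 21.2 = 10.6 mol/min; O₂ fed = 10.6 × 2.079 = 22.04 mol/min.
N₂ fed = 22.04 × 79/21 = 82.9 mol/min.
Fuel reacted = 0.948 × 21.2 → ξ = 20.1 mol/min.
Outlet (n = n₀ + ν ξ):
  H₂: 21.2 − 1(20.1) = 1.102
  O₂: 22.04 − 0.5(20.1) = 11.99
  N₂: 82.9 (inert)
  H₂O: 0 + 1(20.1) = 20.1
Total out = 116.1 mol/min; y_H₂O = 20.1 / 116.1 = 0.1731.

0.173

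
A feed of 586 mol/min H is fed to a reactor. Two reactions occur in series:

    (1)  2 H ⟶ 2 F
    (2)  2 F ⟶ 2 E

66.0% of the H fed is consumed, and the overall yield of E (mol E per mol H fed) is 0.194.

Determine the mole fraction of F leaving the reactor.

0.466

Conversion of H: H consumed = 2ξ₁ = 0.66 × 586 → ξ₁ = 193.4 mol/min.
Yield of E: 2ξ₂ / 586 = 0.194 → ξ₂ = 56.84 mol/min.
Outlet amounts (n = n₀ + Σ ν·ξ):
  H: 586 − 2(193.4) = 199.2
  F: 0 + 2(193.4) − 2(56.84) = 273.1
  E: 0 + 2(56.84) = 113.7
Total out = 586 mol/min; y_F = 273.1 / 586 = 0.466.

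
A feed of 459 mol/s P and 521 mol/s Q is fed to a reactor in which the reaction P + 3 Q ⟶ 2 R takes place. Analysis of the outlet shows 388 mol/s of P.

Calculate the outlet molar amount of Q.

308 mol/s

For P: n = n₀ − 1ξ → 388 = 459 − 1ξ, giving ξ = 71 mol/s.
Outlet amounts (n = n₀ + ν ξ):
  P: 459 − 1(71) = 388
  Q: 521 − 3(71) = 308
  R: 0 + 2(71) = 142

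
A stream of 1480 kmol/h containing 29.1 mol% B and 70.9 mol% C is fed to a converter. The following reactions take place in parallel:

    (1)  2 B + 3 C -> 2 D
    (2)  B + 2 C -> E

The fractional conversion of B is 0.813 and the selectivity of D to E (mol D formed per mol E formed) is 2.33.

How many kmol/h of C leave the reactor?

Conversion of B: B consumed = 0.813 × 430.7 = 350.1 kmol/h = 2ξ₁ + 1ξ₂.
Selectivity: 2ξ₁ / (1ξ₂) = 2.33 → ξ₁ = 1.165 ξ₂.
Substitute: (2·1.165 + 1) ξ₂ = 350.1 → ξ₂ = 105.1 kmol/h, ξ₁ = 122.5 kmol/h.
Outlet amounts (n = n₀ + Σ ν·ξ):
  B: 430.7 − 2(122.5) − 1(105.1) = 80.54
  C: 1049 − 3(122.5) − 2(105.1) = 471.5
  D: 0 + 2(122.5) = 245
  E: 0 + 1(105.1) = 105.1

472 kmol/h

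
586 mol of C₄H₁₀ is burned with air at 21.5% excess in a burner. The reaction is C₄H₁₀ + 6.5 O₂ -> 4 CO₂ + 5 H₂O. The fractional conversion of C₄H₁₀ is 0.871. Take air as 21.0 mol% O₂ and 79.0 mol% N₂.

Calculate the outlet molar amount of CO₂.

Stoichiometric O₂ = 6.5 × 586 = 3809 mol; O₂ fed = 3809 × 1.215 = 4628 mol.
N₂ fed = 4628 × 79/21 = 17410 mol.
Fuel reacted = 0.871 × 586 → ξ = 510.4 mol.
Outlet (n = n₀ + ν ξ):
  C₄H₁₀: 586 − 1(510.4) = 75.59
  O₂: 4628 − 6.5(510.4) = 1310
  N₂: 17410 (inert)
  CO₂: 0 + 4(510.4) = 2042
  H₂O: 0 + 5(510.4) = 2552

2040 mol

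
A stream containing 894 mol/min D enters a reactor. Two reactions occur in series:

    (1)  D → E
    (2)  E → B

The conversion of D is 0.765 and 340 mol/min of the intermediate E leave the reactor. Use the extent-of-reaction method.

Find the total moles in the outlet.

894 mol/min

Conversion of D: D consumed = 1ξ₁ = 0.765 × 894 → ξ₁ = 683.9 mol/min.
E balance: n_E = 0 + 1ξ₁ − 1ξ₂ = 340 → ξ₂ = (1·683.9 − 340)/1 = 343.9 mol/min.
Outlet amounts (n = n₀ + Σ ν·ξ):
  D: 894 − 1(683.9) = 210.1
  E: 0 + 1(683.9) − 1(343.9) = 340
  B: 0 + 1(343.9) = 343.9
Total out = 210.1 + 340 + 343.9 = 894 mol/min.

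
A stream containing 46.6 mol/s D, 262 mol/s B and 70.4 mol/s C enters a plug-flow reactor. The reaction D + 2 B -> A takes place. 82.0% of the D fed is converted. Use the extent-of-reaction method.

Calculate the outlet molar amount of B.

D reacted = 0.82 × 46.6 = 38.21 mol/s; ν_D = −1, so ξ = 38.21/1 = 38.21 mol/s.
Outlet amounts (n = n₀ + ν ξ):
  D: 46.6 − 1(38.21) = 8.388
  B: 262 − 2(38.21) = 185.6
  A: 0 + 1(38.21) = 38.21
  C: 70.4 (inert)

186 mol/s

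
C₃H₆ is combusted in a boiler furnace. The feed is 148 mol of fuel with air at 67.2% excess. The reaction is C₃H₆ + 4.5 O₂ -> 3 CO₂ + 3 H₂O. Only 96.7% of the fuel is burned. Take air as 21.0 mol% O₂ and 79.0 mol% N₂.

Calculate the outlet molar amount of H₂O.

429 mol

Stoichiometric O₂ = 4.5 × 148 = 666 mol; O₂ fed = 666 × 1.672 = 1114 mol.
N₂ fed = 1114 × 79/21 = 4189 mol.
Fuel reacted = 0.967 × 148 → ξ = 143.1 mol.
Outlet (n = n₀ + ν ξ):
  C₃H₆: 148 − 1(143.1) = 4.884
  O₂: 1114 − 4.5(143.1) = 469.5
  N₂: 4189 (inert)
  CO₂: 0 + 3(143.1) = 429.3
  H₂O: 0 + 3(143.1) = 429.3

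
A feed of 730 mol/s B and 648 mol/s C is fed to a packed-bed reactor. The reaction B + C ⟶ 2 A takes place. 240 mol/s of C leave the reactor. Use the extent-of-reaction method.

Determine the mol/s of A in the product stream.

816 mol/s

For C: n = n₀ − 1ξ → 240 = 648 − 1ξ, giving ξ = 408 mol/s.
Outlet amounts (n = n₀ + ν ξ):
  B: 730 − 1(408) = 322
  C: 648 − 1(408) = 240
  A: 0 + 2(408) = 816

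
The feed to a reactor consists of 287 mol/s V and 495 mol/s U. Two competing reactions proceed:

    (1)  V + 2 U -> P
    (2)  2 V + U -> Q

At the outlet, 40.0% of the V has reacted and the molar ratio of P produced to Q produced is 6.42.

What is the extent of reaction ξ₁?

ξ₁ = 87.5 mol/s

Conversion of V: V consumed = 0.4 × 287 = 114.8 mol/s = 1ξ₁ + 2ξ₂.
Selectivity: 1ξ₁ / (1ξ₂) = 6.42 → ξ₁ = 6.42 ξ₂.
Substitute: (1·6.42 + 2) ξ₂ = 114.8 → ξ₂ = 13.63 mol/s, ξ₁ = 87.53 mol/s.
Outlet amounts (n = n₀ + Σ ν·ξ):
  V: 287 − 1(87.53) − 2(13.63) = 172.2
  U: 495 − 2(87.53) − 1(13.63) = 306.3
  P: 0 + 1(87.53) = 87.53
  Q: 0 + 1(13.63) = 13.63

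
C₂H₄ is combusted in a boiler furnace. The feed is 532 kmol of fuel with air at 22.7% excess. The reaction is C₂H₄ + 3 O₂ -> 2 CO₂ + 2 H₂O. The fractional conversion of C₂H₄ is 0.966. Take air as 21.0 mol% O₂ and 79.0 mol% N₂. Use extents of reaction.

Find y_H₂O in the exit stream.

0.104

Stoichiometric O₂ = 3 × 532 = 1596 kmol; O₂ fed = 1596 × 1.227 = 1958 kmol.
N₂ fed = 1958 × 79/21 = 7367 kmol.
Fuel reacted = 0.966 × 532 → ξ = 513.9 kmol.
Outlet (n = n₀ + ν ξ):
  C₂H₄: 532 − 1(513.9) = 18.09
  O₂: 1958 − 3(513.9) = 416.6
  N₂: 7367 (inert)
  CO₂: 0 + 2(513.9) = 1028
  H₂O: 0 + 2(513.9) = 1028
Total out = 9857 kmol; y_H₂O = 1028 / 9857 = 0.1043.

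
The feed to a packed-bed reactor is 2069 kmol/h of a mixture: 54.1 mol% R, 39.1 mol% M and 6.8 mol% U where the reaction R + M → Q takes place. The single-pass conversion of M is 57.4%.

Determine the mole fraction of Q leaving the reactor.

M reacted = 0.574 × 809 = 464.4 kmol/h; ν_M = −1, so ξ = 464.4/1 = 464.4 kmol/h.
Outlet amounts (n = n₀ + ν ξ):
  R: 1119 − 1(464.4) = 655
  M: 809 − 1(464.4) = 344.6
  Q: 0 + 1(464.4) = 464.4
  U: 140.7 (inert)
Total out = 1605 kmol/h; y_Q = 464.4 / 1605 = 0.2894.

0.289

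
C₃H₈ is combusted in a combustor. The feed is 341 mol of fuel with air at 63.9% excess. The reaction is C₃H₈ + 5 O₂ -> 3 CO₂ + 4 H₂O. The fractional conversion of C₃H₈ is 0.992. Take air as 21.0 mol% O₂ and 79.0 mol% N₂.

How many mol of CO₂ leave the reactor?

1010 mol

Stoichiometric O₂ = 5 × 341 = 1705 mol; O₂ fed = 1705 × 1.639 = 2794 mol.
N₂ fed = 2794 × 79/21 = 10510 mol.
Fuel reacted = 0.992 × 341 → ξ = 338.3 mol.
Outlet (n = n₀ + ν ξ):
  C₃H₈: 341 − 1(338.3) = 2.728
  O₂: 2794 − 5(338.3) = 1103
  N₂: 10510 (inert)
  CO₂: 0 + 3(338.3) = 1015
  H₂O: 0 + 4(338.3) = 1353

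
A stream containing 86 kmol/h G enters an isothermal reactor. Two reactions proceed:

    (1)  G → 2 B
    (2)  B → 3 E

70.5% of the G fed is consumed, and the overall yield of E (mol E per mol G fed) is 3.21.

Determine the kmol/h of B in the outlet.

Conversion of G: G consumed = 1ξ₁ = 0.705 × 86 → ξ₁ = 60.63 kmol/h.
Yield of E: 3ξ₂ / 86 = 3.21 → ξ₂ = 92.02 kmol/h.
Outlet amounts (n = n₀ + Σ ν·ξ):
  G: 86 − 1(60.63) = 25.37
  B: 0 + 2(60.63) − 1(92.02) = 29.24
  E: 0 + 3(92.02) = 276.1

29.2 kmol/h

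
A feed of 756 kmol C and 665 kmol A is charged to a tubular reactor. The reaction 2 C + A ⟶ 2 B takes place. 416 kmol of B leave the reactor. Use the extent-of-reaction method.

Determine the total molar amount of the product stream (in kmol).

For B: n = n₀ + 2ξ → 416 = 0 + 2ξ, giving ξ = 208 kmol.
Outlet amounts (n = n₀ + ν ξ):
  C: 756 − 2(208) = 340
  A: 665 − 1(208) = 457
  B: 0 + 2(208) = 416
Total out = 340 + 457 + 416 = 1213 kmol.

1210 kmol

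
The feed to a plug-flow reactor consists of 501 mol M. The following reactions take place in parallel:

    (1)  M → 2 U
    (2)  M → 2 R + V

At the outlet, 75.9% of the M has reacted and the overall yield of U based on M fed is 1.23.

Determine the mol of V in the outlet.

Yield of U: 2ξ₁ / 501 = 1.23 → ξ₁ = 308.1 mol.
Conversion of M: 1ξ₁ + 1ξ₂ = 0.759 × 501 = 380.3 → ξ₂ = 72.14 mol.
Outlet amounts (n = n₀ + Σ ν·ξ):
  M: 501 − 1(308.1) − 1(72.14) = 120.7
  U: 0 + 2(308.1) = 616.2
  R: 0 + 2(72.14) = 144.3
  V: 0 + 1(72.14) = 72.14

72.1 mol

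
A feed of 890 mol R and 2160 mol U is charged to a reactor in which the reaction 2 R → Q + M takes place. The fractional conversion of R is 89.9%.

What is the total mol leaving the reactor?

R reacted = 0.899 × 890 = 800.1 mol; ν_R = −2, so ξ = 800.1/2 = 400.1 mol.
Outlet amounts (n = n₀ + ν ξ):
  R: 890 − 2(400.1) = 89.89
  Q: 0 + 1(400.1) = 400.1
  M: 0 + 1(400.1) = 400.1
  U: 2160 (inert)
Total out = 89.89 + 400.1 + 400.1 + 2160 = 3050 mol.

3050 mol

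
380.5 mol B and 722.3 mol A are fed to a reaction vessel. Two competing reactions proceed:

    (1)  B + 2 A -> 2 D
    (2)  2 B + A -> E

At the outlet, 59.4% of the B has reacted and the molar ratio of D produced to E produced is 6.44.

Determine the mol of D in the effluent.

Conversion of B: B consumed = 0.594 × 380.5 = 226 mol = 1ξ₁ + 2ξ₂.
Selectivity: 2ξ₁ / (1ξ₂) = 6.44 → ξ₁ = 3.22 ξ₂.
Substitute: (1·3.22 + 2) ξ₂ = 226 → ξ₂ = 43.3 mol, ξ₁ = 139.4 mol.
Outlet amounts (n = n₀ + Σ ν·ξ):
  B: 380.5 − 1(139.4) − 2(43.3) = 154.5
  A: 722.3 − 2(139.4) − 1(43.3) = 400.2
  D: 0 + 2(139.4) = 278.8
  E: 0 + 1(43.3) = 43.3

279 mol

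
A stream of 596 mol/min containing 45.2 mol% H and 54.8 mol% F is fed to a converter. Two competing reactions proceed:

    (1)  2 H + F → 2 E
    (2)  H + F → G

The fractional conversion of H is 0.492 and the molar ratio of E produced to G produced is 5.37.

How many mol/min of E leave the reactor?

112 mol/min

Conversion of H: H consumed = 0.492 × 269.4 = 132.5 mol/min = 2ξ₁ + 1ξ₂.
Selectivity: 2ξ₁ / (1ξ₂) = 5.37 → ξ₁ = 2.685 ξ₂.
Substitute: (2·2.685 + 1) ξ₂ = 132.5 → ξ₂ = 20.81 mol/min, ξ₁ = 55.87 mol/min.
Outlet amounts (n = n₀ + Σ ν·ξ):
  H: 269.4 − 2(55.87) − 1(20.81) = 136.9
  F: 326.6 − 1(55.87) − 1(20.81) = 249.9
  E: 0 + 2(55.87) = 111.7
  G: 0 + 1(20.81) = 20.81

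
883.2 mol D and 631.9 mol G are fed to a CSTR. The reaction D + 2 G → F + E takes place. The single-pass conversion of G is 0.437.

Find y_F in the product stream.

G reacted = 0.437 × 631.9 = 276.1 mol; ν_G = −2, so ξ = 276.1/2 = 138.1 mol.
Outlet amounts (n = n₀ + ν ξ):
  D: 883.2 − 1(138.1) = 745.1
  G: 631.9 − 2(138.1) = 355.8
  F: 0 + 1(138.1) = 138.1
  E: 0 + 1(138.1) = 138.1
Total out = 1377 mol; y_F = 138.1 / 1377 = 0.1003.

0.1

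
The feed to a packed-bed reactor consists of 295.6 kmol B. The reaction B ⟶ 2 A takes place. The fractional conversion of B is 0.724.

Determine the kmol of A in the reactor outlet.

428 kmol

B reacted = 0.724 × 295.6 = 214 kmol; ν_B = −1, so ξ = 214/1 = 214 kmol.
Outlet amounts (n = n₀ + ν ξ):
  B: 295.6 − 1(214) = 81.59
  A: 0 + 2(214) = 428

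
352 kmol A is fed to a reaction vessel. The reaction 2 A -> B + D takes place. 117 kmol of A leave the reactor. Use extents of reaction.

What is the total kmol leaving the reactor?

352 kmol

For A: n = n₀ − 2ξ → 117 = 352 − 2ξ, giving ξ = 117.5 kmol.
Outlet amounts (n = n₀ + ν ξ):
  A: 352 − 2(117.5) = 117
  B: 0 + 1(117.5) = 117.5
  D: 0 + 1(117.5) = 117.5
Total out = 117 + 117.5 + 117.5 = 352 kmol.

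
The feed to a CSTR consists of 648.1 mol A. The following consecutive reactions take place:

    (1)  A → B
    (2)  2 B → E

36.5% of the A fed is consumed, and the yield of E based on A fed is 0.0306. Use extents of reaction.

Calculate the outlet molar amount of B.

Conversion of A: A consumed = 1ξ₁ = 0.365 × 648.1 → ξ₁ = 236.6 mol.
Yield of E: 1ξ₂ / 648.1 = 0.0306 → ξ₂ = 19.83 mol.
Outlet amounts (n = n₀ + Σ ν·ξ):
  A: 648.1 − 1(236.6) = 411.5
  B: 0 + 1(236.6) − 2(19.83) = 196.9
  E: 0 + 1(19.83) = 19.83

197 mol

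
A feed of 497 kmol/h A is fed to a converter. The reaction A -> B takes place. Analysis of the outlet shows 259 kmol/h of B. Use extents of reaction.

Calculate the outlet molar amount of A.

238 kmol/h

For B: n = n₀ + 1ξ → 259 = 0 + 1ξ, giving ξ = 259 kmol/h.
Outlet amounts (n = n₀ + ν ξ):
  A: 497 − 1(259) = 238
  B: 0 + 1(259) = 259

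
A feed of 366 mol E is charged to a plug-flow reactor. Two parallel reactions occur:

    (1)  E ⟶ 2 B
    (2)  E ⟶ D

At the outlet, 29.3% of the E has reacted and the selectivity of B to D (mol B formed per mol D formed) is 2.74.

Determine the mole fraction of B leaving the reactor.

Conversion of E: E consumed = 0.293 × 366 = 107.2 mol = 1ξ₁ + 1ξ₂.
Selectivity: 2ξ₁ / (1ξ₂) = 2.74 → ξ₁ = 1.37 ξ₂.
Substitute: (1·1.37 + 1) ξ₂ = 107.2 → ξ₂ = 45.25 mol, ξ₁ = 61.99 mol.
Outlet amounts (n = n₀ + Σ ν·ξ):
  E: 366 − 1(61.99) − 1(45.25) = 258.8
  B: 0 + 2(61.99) = 124
  D: 0 + 1(45.25) = 45.25
Total out = 428 mol; y_B = 124 / 428 = 0.2897.

0.29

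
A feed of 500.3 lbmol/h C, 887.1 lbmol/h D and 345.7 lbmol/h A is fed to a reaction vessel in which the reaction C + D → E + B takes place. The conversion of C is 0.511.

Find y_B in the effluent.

0.148

C reacted = 0.511 × 500.3 = 255.7 lbmol/h; ν_C = −1, so ξ = 255.7/1 = 255.7 lbmol/h.
Outlet amounts (n = n₀ + ν ξ):
  C: 500.3 − 1(255.7) = 244.6
  D: 887.1 − 1(255.7) = 631.4
  E: 0 + 1(255.7) = 255.7
  B: 0 + 1(255.7) = 255.7
  A: 345.7 (inert)
Total out = 1733 lbmol/h; y_B = 255.7 / 1733 = 0.1475.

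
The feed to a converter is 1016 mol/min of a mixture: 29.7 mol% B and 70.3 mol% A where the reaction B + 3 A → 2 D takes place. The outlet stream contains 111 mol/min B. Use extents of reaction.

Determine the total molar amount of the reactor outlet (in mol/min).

634 mol/min

For B: n = n₀ − 1ξ → 111 = 301.8 − 1ξ, giving ξ = 190.8 mol/min.
Outlet amounts (n = n₀ + ν ξ):
  B: 301.8 − 1(190.8) = 111
  A: 714.2 − 3(190.8) = 142
  D: 0 + 2(190.8) = 381.5
Total out = 111 + 142 + 381.5 = 634.5 mol/min.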